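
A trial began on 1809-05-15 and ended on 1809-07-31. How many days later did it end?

May 1809: 31 − 15 = 16 days remain.
Then June (30): 30 days.
July 1–31, 1809: 31 days.
Total: 16 + 30 + 31 = 77 days.

77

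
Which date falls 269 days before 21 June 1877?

25 September 1876

Count 269 days before June 21, 1877:
September 1876: 30 − 25 = 5 days remain.
Then October (31), November (30), December (31), January (31), February 1877 (28), March (31), April (30), May (31): 31 + 30 + 31 + 31 + 28 + 31 + 30 + 31 = 243 days.
June 1–21, 1877: 21 days.
Total: 5 + 243 + 21 = 269 days.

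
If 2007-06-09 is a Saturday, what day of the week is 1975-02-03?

Monday

Count forward from the earlier date (February 3, 1975) to the later (June 9, 2007):
Day-of-year of February 3, 1975: 34.
Day-of-year of June 9, 2007: 160.
1975 has 365 days, so 365 − 34 = 331 days remain in 1975.
Full years 1976–2006: 23 common + 8 leap = 23×365 + 8×366 = 11323 days.
Total: 331 + 11323 + 160 = 11814 days.
11814 mod 7 = 5, so 5 days before Saturday is Monday.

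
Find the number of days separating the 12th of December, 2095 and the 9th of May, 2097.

514

December 2095: 31 − 12 = 19 days remain.
Then 16 full months totalling 486 days.
May 1–9, 2097: 9 days.
Total: 19 + 486 + 9 = 514 days.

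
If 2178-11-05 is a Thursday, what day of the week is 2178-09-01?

Tuesday

Count forward from the earlier date (September 1, 2178) to the later (November 5, 2178):
September 2178: 30 − 1 = 29 days remain.
Then October (31): 31 days.
November 1–5, 2178: 5 days.
Total: 29 + 31 + 5 = 65 days.
65 mod 7 = 2, so 2 days before Thursday is Tuesday.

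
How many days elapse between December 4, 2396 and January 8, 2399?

Day-of-year of December 4, 2396: 339.
Day-of-year of January 8, 2399: 8.
2396 has 366 days, so 366 − 339 = 27 days remain in 2396.
Full years: 2397: 365; 2398: 365. Sum = 730.
Total: 27 + 730 + 8 = 765 days.

765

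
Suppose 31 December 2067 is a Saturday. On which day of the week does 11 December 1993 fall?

Count forward from the earlier date (December 11, 1993) to the later (December 31, 2067):
Day-of-year of December 11, 1993: 345.
Day-of-year of December 31, 2067: 365.
1993 has 365 days, so 365 − 345 = 20 days remain in 1993.
Full years 1994–2066: 55 common + 18 leap = 55×365 + 18×366 = 26663 days.
Total: 20 + 26663 + 365 = 27048 days.
27048 is a multiple of 7, so 11 December 1993 falls on the same weekday: Saturday.

Saturday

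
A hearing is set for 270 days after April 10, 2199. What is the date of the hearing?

January 5, 2200

Count 270 days after April 10, 2199:
April 2199: 30 − 10 = 20 days remain.
Then May (31), June (30), July (31), August (31), September (30), October (31), November (30), December (31): 31 + 30 + 31 + 31 + 30 + 31 + 30 + 31 = 245 days.
January 1–5, 2200: 5 days.
Residual: 270 days.
Total: 270 days.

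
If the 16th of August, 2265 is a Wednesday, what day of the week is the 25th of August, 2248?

Friday

Count forward from the earlier date (August 25, 2248) to the later (August 16, 2265):
From August 25, 2248 to August 25, 2264: 16 years, of which 4 contain a Feb 29 — 12×365 + 4×366 = 5844 days.
August 2264: 31 − 25 = 6 days remain.
Then 11 full months totalling 334 days.
August 1–16, 2265: 16 days.
Residual: 356 days.
Total: 6200 days.
6200 mod 7 = 5, so 5 days before Wednesday is Friday.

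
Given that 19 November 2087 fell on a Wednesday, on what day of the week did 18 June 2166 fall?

Day-of-year of November 19, 2087: 323.
Day-of-year of June 18, 2166: 169.
2087 has 365 days, so 365 − 323 = 42 days remain in 2087.
Full years 2088–2165: 59 common + 19 leap = 59×365 + 19×366 = 28489 days.
Total: 42 + 28489 + 169 = 28700 days.
28700 is a multiple of 7, so 18 June 2166 falls on the same weekday: Wednesday.

Wednesday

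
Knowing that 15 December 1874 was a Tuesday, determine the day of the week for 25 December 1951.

From December 15, 1874 to December 15, 1951: 77 years, of which 18 contain a Feb 29 — 59×365 + 18×366 = 28123 days.
(1900 is not a leap year (divisible by 100 but not 400).)
Within December 1951: 25 − 15 = 10 days.
Total: 28133 days.
28133 is a multiple of 7, so 25 December 1951 falls on the same weekday: Tuesday.

Tuesday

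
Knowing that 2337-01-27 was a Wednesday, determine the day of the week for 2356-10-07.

From January 27, 2337 to January 27, 2356: 19 years, of which 4 contain a Feb 29 — 15×365 + 4×366 = 6939 days.
January 2356: 31 − 27 = 4 days remain.
Then February 2356 (29), March (31), April (30), May (31), June (30), July (31), August (31), September (30): 29 + 31 + 30 + 31 + 30 + 31 + 31 + 30 = 243 days.
October 1–7, 2356: 7 days.
Residual: 254 days.
Total: 7193 days.
7193 mod 7 = 4, so 4 days after Wednesday is Sunday.

Sunday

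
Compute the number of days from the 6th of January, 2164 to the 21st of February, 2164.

January 2164: 31 − 6 = 25 days remain.
February 1–21, 2164: 21 days (2164 is a leap year).
Total: 25 + 21 = 46 days.

46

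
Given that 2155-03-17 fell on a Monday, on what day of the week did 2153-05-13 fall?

Count forward from the earlier date (May 13, 2153) to the later (March 17, 2155):
May 2153: 31 − 13 = 18 days remain.
Then 21 full months totalling 638 days.
March 1–17, 2155: 17 days.
Total: 18 + 638 + 17 = 673 days.
673 mod 7 = 1, so 1 day before Monday is Sunday.

Sunday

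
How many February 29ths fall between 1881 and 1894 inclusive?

Years divisible by 4 in [1881, 1894]: 1884, 1888, 1892.
No century exceptions apply. Count: 3.

3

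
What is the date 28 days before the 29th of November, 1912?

the 1st of November, 1912

Count 28 days before November 29, 1912:
Within November 1912: 29 − 1 = 28 days.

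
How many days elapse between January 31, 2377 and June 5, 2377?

January 2377: 31 − 31 = 0 days remain.
Then February 2377 (28), March (31), April (30), May (31): 28 + 31 + 30 + 31 = 120 days.
June 1–5, 2377: 5 days.
Total: 0 + 120 + 5 = 125 days.

125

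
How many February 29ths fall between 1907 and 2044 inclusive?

Years divisible by 4: 1908, 1912, …, 2044 — 35 in all.
2000 is divisible by 400, so still leap.
No century exceptions apply. Count: 35.

35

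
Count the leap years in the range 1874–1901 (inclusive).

Years divisible by 4 in [1874, 1901]: 1876, 1880, 1884, 1888, 1892, 1896, 1900.
Of these, 1900 is divisible by 100 but not 400, so not leap.
Leap years: 7 − 1 = 6.

6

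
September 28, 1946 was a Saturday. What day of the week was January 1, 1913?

Count forward from the earlier date (January 1, 1913) to the later (September 28, 1946):
From January 1, 1913 to January 1, 1946: 33 years, of which 8 contain a Feb 29 — 25×365 + 8×366 = 12053 days.
January 1946: 31 − 1 = 30 days remain.
Then February 1946 (28), March (31), April (30), May (31), June (30), July (31), August (31): 28 + 31 + 30 + 31 + 30 + 31 + 31 = 212 days.
September 1–28, 1946: 28 days.
Residual: 270 days.
Total: 12323 days.
12323 mod 7 = 3, so 3 days before Saturday is Wednesday.

Wednesday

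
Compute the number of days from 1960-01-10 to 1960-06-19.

January 1960: 31 − 10 = 21 days remain.
Then February 1960 (29), March (31), April (30), May (31): 29 + 31 + 30 + 31 = 121 days.
June 1–19, 1960: 19 days.
Total: 21 + 121 + 19 = 161 days.

161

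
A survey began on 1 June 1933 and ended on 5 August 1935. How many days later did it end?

June 1, 1933 → June 1, 1934: 365 days.
June 1, 1934 → June 1, 1935: 365 days.
June 1935: 30 − 1 = 29 days remain.
Then July (31): 31 days.
August 1–5, 1935: 5 days.
Residual: 65 days.
Total: 795 days.

795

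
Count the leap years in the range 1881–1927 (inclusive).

Years divisible by 4 in [1881, 1927]: 1884, 1888, 1892, 1896, 1900, 1904, 1908, 1912, 1916, 1920, 1924.
Of these, 1900 is divisible by 100 but not 400, so not leap.
Leap years: 11 − 1 = 10.

10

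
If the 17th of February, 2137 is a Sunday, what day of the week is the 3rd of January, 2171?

Thursday

Day-of-year of February 17, 2137: 48.
Day-of-year of January 3, 2171: 3.
2137 has 365 days, so 365 − 48 = 317 days remain in 2137.
Full years 2138–2170: 25 common + 8 leap = 25×365 + 8×366 = 12053 days.
Total: 317 + 12053 + 3 = 12373 days.
12373 mod 7 = 4, so 4 days after Sunday is Thursday.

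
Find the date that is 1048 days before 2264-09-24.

2261-11-11

Count 1048 days before September 24, 2264:
Day-of-year of November 11, 2261: 315.
Day-of-year of September 24, 2264: 268.
2261 has 365 days, so 365 − 315 = 50 days remain in 2261.
Full years: 2262: 365; 2263: 365. Sum = 730.
Total: 50 + 730 + 268 = 1048 days.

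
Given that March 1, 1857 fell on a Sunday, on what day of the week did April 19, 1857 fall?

Sunday

March 1857: 31 − 1 = 30 days remain.
April 1–19, 1857: 19 days.
Total: 30 + 19 = 49 days.
49 is a multiple of 7, so April 19, 1857 falls on the same weekday: Sunday.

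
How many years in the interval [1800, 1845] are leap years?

Years divisible by 4 in [1800, 1845]: 1800, 1804, 1808, 1812, 1816, 1820, 1824, 1828, 1832, 1836, 1840, 1844.
Of these, 1800 is divisible by 100 but not 400, so not leap.
Leap years: 12 − 1 = 11.

11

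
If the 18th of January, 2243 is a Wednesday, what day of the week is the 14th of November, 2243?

January 2243: 31 − 18 = 13 days remain.
Then 9 full months totalling 273 days.
November 1–14, 2243: 14 days.
Total: 13 + 273 + 14 = 300 days.
300 mod 7 = 6, so 6 days after Wednesday is Tuesday.

Tuesday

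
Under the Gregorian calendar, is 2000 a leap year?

Yes

2000 is a leap year (divisible by 400).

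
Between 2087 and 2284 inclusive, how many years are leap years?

Years divisible by 4: 2088, 2092, …, 2284 — 50 in all.
Of these, 2100, 2200 are divisible by 100 but not 400, so not leap.
Leap years: 50 − 2 = 48.

48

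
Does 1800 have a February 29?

No

1800 is not a leap year (divisible by 100 but not 400).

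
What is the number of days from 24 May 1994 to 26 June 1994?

May 1994: 31 − 24 = 7 days remain.
June 1–26, 1994: 26 days.
Total: 7 + 26 = 33 days.

33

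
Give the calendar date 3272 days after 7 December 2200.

22 November 2209

Count 3272 days after December 7, 2200:
From December 7, 2200 to December 7, 2208: 8 years, of which 2 contain a Feb 29 — 6×365 + 2×366 = 2922 days.
December 2208: 31 − 7 = 24 days remain.
Then 10 full months totalling 304 days.
November 1–22, 2209: 22 days.
Residual: 350 days.
Total: 3272 days.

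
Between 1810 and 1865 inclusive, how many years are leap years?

14

Years divisible by 4: 1812, 1816, …, 1864 — 14 in all.
No century exceptions apply. Count: 14.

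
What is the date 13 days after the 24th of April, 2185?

the 7th of May, 2185

Count 13 days after April 24, 2185:
April 2185: 30 − 24 = 6 days remain.
May 1–7, 2185: 7 days.
Total: 6 + 7 = 13 days.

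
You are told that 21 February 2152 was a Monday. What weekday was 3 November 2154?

Sunday

February 21, 2152 → February 21, 2153: 366 days (2152 is a leap year).
February 21, 2153 → February 21, 2154: 365 days.
February 2154: 28 − 21 = 7 days remain (2154 is not a leap year, so February has 28 days).
Then March (31), April (30), May (31), June (30), July (31), August (31), September (30), October (31): 31 + 30 + 31 + 30 + 31 + 31 + 30 + 31 = 245 days.
November 1–3, 2154: 3 days.
Residual: 255 days.
Total: 986 days.
986 mod 7 = 6, so 6 days after Monday is Sunday.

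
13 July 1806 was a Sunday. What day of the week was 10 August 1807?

Monday

July 13, 1806 → July 13, 1807: 365 days.
July 1807: 31 − 13 = 18 days remain.
August 1–10, 1807: 10 days.
Residual: 28 days.
Total: 393 days.
393 mod 7 = 1, so 1 day after Sunday is Monday.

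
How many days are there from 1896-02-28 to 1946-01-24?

18227

From February 28, 1896 to February 28, 1945: 49 years, of which 12 contain a Feb 29 — 37×365 + 12×366 = 17897 days.
(1900 is not a leap year (divisible by 100 but not 400).)
February 1945: 28 − 28 = 0 days remain (1945 is not a leap year, so February has 28 days).
Then 10 full months totalling 306 days.
January 1–24, 1946: 24 days.
Residual: 330 days.
Total: 18227 days.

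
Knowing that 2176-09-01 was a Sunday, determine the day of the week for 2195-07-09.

Thursday

Day-of-year of September 1, 2176: 245.
Day-of-year of July 9, 2195: 190.
2176 has 366 days, so 366 − 245 = 121 days remain in 2176.
Full years 2177–2194: 14 common + 4 leap = 14×365 + 4×366 = 6574 days.
Total: 121 + 6574 + 190 = 6885 days.
6885 mod 7 = 4, so 4 days after Sunday is Thursday.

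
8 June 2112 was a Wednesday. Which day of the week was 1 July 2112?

June 2112: 30 − 8 = 22 days remain.
July 1, 2112: 1 day.
Total: 22 + 1 = 23 days.
23 mod 7 = 2, so 2 days after Wednesday is Friday.

Friday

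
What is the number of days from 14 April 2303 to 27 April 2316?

4762

Day-of-year of April 14, 2303: 104.
Day-of-year of April 27, 2316: 118.
2303 has 365 days, so 365 − 104 = 261 days remain in 2303.
Full years 2304–2315: 9 common + 3 leap = 9×365 + 3×366 = 4383 days.
Total: 261 + 4383 + 118 = 4762 days.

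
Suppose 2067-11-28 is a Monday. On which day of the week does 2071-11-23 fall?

Day-of-year of November 28, 2067: 332.
Day-of-year of November 23, 2071: 327.
2067 has 365 days, so 365 − 332 = 33 days remain in 2067.
Full years: 2068: 366; 2069: 365; 2070: 365. Sum = 1096.
Total: 33 + 1096 + 327 = 1456 days.
1456 is a multiple of 7, so 2071-11-23 falls on the same weekday: Monday.

Monday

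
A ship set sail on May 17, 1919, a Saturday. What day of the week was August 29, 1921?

May 17, 1919 → May 17, 1920: 366 days (1920 is a leap year).
May 17, 1920 → May 17, 1921: 365 days.
May 1921: 31 − 17 = 14 days remain.
Then June (30), July (31): 30 + 31 = 61 days.
August 1–29, 1921: 29 days.
Residual: 104 days.
Total: 835 days.
835 mod 7 = 2, so 2 days after Saturday is Monday.

Monday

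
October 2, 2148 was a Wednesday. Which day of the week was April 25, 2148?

Count forward from the earlier date (April 25, 2148) to the later (October 2, 2148):
April 2148: 30 − 25 = 5 days remain.
Then May (31), June (30), July (31), August (31), September (30): 31 + 30 + 31 + 31 + 30 = 153 days.
October 1–2, 2148: 2 days.
Total: 5 + 153 + 2 = 160 days.
160 mod 7 = 6, so 6 days before Wednesday is Thursday.

Thursday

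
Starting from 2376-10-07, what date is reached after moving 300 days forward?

2377-08-03

Count 300 days after October 7, 2376:
October 2376: 31 − 7 = 24 days remain.
Then 9 full months totalling 273 days.
August 1–3, 2377: 3 days.
Residual: 300 days.
Total: 300 days.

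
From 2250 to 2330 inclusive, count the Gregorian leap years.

19

Years divisible by 4: 2252, 2256, …, 2328 — 20 in all.
Of these, 2300 is divisible by 100 but not 400, so not leap.
Leap years: 20 − 1 = 19.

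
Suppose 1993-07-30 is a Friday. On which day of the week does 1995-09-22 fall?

July 1993: 31 − 30 = 1 day remains.
Then 25 full months totalling 761 days.
September 1–22, 1995: 22 days.
Total: 1 + 761 + 22 = 784 days.
784 is a multiple of 7, so 1995-09-22 falls on the same weekday: Friday.

Friday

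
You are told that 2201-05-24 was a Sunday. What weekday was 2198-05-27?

Sunday

Count forward from the earlier date (May 27, 2198) to the later (May 24, 2201):
May 27, 2198 → May 27, 2199: 365 days.
May 27, 2199 → May 27, 2200: 365 days (2200 is not a leap year (divisible by 100 but not 400)).
May 2200: 31 − 27 = 4 days remain.
Then 11 full months totalling 334 days.
May 1–24, 2201: 24 days.
Residual: 362 days.
Total: 1092 days.
1092 is a multiple of 7, so 2198-05-27 falls on the same weekday: Sunday.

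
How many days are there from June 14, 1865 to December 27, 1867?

926

June 1865: 30 − 14 = 16 days remain.
Then 29 full months totalling 883 days.
December 1–27, 1867: 27 days.
Total: 16 + 883 + 27 = 926 days.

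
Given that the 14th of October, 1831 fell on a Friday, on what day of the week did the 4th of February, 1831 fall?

Friday

Count forward from the earlier date (February 4, 1831) to the later (October 14, 1831):
February 1831: 28 − 4 = 24 days remain (1831 is not a leap year, so February has 28 days).
Then March (31), April (30), May (31), June (30), July (31), August (31), September (30): 31 + 30 + 31 + 30 + 31 + 31 + 30 = 214 days.
October 1–14, 1831: 14 days.
Total: 24 + 214 + 14 = 252 days.
252 is a multiple of 7, so the 4th of February, 1831 falls on the same weekday: Friday.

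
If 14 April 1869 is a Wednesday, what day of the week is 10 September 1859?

Count forward from the earlier date (September 10, 1859) to the later (April 14, 1869):
From September 10, 1859 to September 10, 1868: 9 years, of which 3 contain a Feb 29 — 6×365 + 3×366 = 3288 days.
September 1868: 30 − 10 = 20 days remain.
Then October (31), November (30), December (31), January (31), February 1869 (28), March (31): 31 + 30 + 31 + 31 + 28 + 31 = 182 days.
April 1–14, 1869: 14 days.
Residual: 216 days.
Total: 3504 days.
3504 mod 7 = 4, so 4 days before Wednesday is Saturday.

Saturday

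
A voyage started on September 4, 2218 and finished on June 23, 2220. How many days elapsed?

Day-of-year of September 4, 2218: 247.
Day-of-year of June 23, 2220: 175.
2218 has 365 days, so 365 − 247 = 118 days remain in 2218.
Full years: 2219: 365. Sum = 365.
Total: 118 + 365 + 175 = 658 days.

658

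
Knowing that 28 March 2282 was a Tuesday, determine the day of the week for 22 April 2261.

Monday

Count forward from the earlier date (April 22, 2261) to the later (March 28, 2282):
Day-of-year of April 22, 2261: 112.
Day-of-year of March 28, 2282: 87.
2261 has 365 days, so 365 − 112 = 253 days remain in 2261.
Full years 2262–2281: 15 common + 5 leap = 15×365 + 5×366 = 7305 days.
Total: 253 + 7305 + 87 = 7645 days.
7645 mod 7 = 1, so 1 day before Tuesday is Monday.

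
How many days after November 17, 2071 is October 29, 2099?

Day-of-year of November 17, 2071: 321.
Day-of-year of October 29, 2099: 302.
2071 has 365 days, so 365 − 321 = 44 days remain in 2071.
Full years 2072–2098: 20 common + 7 leap = 20×365 + 7×366 = 9862 days.
Total: 44 + 9862 + 302 = 10208 days.

10208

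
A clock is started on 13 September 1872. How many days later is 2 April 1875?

931

September 13, 1872 → September 13, 1873: 365 days.
September 13, 1873 → September 13, 1874: 365 days.
September 1874: 30 − 13 = 17 days remain.
Then October (31), November (30), December (31), January (31), February 1875 (28), March (31): 31 + 30 + 31 + 31 + 28 + 31 = 182 days.
April 1–2, 1875: 2 days.
Residual: 201 days.
Total: 931 days.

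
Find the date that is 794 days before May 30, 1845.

March 28, 1843

Count 794 days before May 30, 1845:
Day-of-year of March 28, 1843: 87.
Day-of-year of May 30, 1845: 150.
1843 has 365 days, so 365 − 87 = 278 days remain in 1843.
Full years: 1844: 366. Sum = 366.
Total: 278 + 366 + 150 = 794 days.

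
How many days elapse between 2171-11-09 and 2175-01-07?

1155

November 9, 2171 → November 9, 2172: 366 days (2172 is a leap year).
November 9, 2172 → November 9, 2173: 365 days.
November 9, 2173 → November 9, 2174: 365 days.
November 2174: 30 − 9 = 21 days remain.
Then December (31): 31 days.
January 1–7, 2175: 7 days.
Residual: 59 days.
Total: 1155 days.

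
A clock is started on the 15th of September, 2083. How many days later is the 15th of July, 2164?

From September 15, 2083 to September 15, 2163: 80 years, of which 19 contain a Feb 29 — 61×365 + 19×366 = 29219 days.
(2100 is not a leap year (divisible by 100 but not 400).)
September 2163: 30 − 15 = 15 days remain.
Then 9 full months totalling 274 days.
July 1–15, 2164: 15 days.
Residual: 304 days.
Total: 29523 days.

29523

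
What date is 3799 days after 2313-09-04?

2324-01-29

Count 3799 days after September 4, 2313:
Day-of-year of September 4, 2313: 247.
Day-of-year of January 29, 2324: 29.
2313 has 365 days, so 365 − 247 = 118 days remain in 2313.
Full years 2314–2323: 8 common + 2 leap = 8×365 + 2×366 = 3652 days.
Total: 118 + 3652 + 29 = 3799 days.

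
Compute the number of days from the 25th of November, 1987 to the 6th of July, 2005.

6433

Day-of-year of November 25, 1987: 329.
Day-of-year of July 6, 2005: 187.
1987 has 365 days, so 365 − 329 = 36 days remain in 1987.
Full years 1988–2004: 12 common + 5 leap = 12×365 + 5×366 = 6210 days.
Total: 36 + 6210 + 187 = 6433 days.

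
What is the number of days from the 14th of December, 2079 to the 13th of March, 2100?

7394

Day-of-year of December 14, 2079: 348.
Day-of-year of March 13, 2100: 72.
2079 has 365 days, so 365 − 348 = 17 days remain in 2079.
Full years 2080–2099: 15 common + 5 leap = 15×365 + 5×366 = 7305 days.
Total: 17 + 7305 + 72 = 7394 days.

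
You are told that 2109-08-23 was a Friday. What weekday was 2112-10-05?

Wednesday

August 23, 2109 → August 23, 2110: 365 days.
August 23, 2110 → August 23, 2111: 365 days.
August 23, 2111 → August 23, 2112: 366 days (2112 is a leap year).
August 2112: 31 − 23 = 8 days remain.
Then September (30): 30 days.
October 1–5, 2112: 5 days.
Residual: 43 days.
Total: 1139 days.
1139 mod 7 = 5, so 5 days after Friday is Wednesday.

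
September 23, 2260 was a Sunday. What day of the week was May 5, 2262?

Monday

September 23, 2260 → September 23, 2261: 365 days.
September 2261: 30 − 23 = 7 days remain.
Then October (31), November (30), December (31), January (31), February 2262 (28), March (31), April (30): 31 + 30 + 31 + 31 + 28 + 31 + 30 = 212 days.
May 1–5, 2262: 5 days.
Residual: 224 days.
Total: 589 days.
589 mod 7 = 1, so 1 day after Sunday is Monday.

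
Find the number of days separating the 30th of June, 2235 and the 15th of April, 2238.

Day-of-year of June 30, 2235: 181.
Day-of-year of April 15, 2238: 105.
2235 has 365 days, so 365 − 181 = 184 days remain in 2235.
Full years: 2236: 366; 2237: 365. Sum = 731.
Total: 184 + 731 + 105 = 1020 days.

1020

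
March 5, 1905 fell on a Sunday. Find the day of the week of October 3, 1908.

Day-of-year of March 5, 1905: 64.
Day-of-year of October 3, 1908: 277.
1905 has 365 days, so 365 − 64 = 301 days remain in 1905.
Full years: 1906: 365; 1907: 365. Sum = 730.
Total: 301 + 730 + 277 = 1308 days.
1308 mod 7 = 6, so 6 days after Sunday is Saturday.

Saturday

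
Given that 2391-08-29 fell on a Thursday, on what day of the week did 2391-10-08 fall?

August 2391: 31 − 29 = 2 days remain.
Then September (30): 30 days.
October 1–8, 2391: 8 days.
Total: 2 + 30 + 8 = 40 days.
40 mod 7 = 5, so 5 days after Thursday is Tuesday.

Tuesday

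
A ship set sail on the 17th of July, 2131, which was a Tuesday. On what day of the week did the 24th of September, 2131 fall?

Monday

July 2131: 31 − 17 = 14 days remain.
Then August (31): 31 days.
September 1–24, 2131: 24 days.
Total: 14 + 31 + 24 = 69 days.
69 mod 7 = 6, so 6 days after Tuesday is Monday.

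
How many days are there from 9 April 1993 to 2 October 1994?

Day-of-year of April 9, 1993: 99.
Day-of-year of October 2, 1994: 275.
1993 has 365 days, so 365 − 99 = 266 days remain in 1993.
Total: 266 + 275 = 541 days.

541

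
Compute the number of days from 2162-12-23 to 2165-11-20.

Day-of-year of December 23, 2162: 357.
Day-of-year of November 20, 2165: 324.
2162 has 365 days, so 365 − 357 = 8 days remain in 2162.
Full years: 2163: 365; 2164: 366. Sum = 731.
Total: 8 + 731 + 324 = 1063 days.

1063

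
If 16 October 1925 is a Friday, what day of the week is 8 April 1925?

Count forward from the earlier date (April 8, 1925) to the later (October 16, 1925):
April 1925: 30 − 8 = 22 days remain.
Then May (31), June (30), July (31), August (31), September (30): 31 + 30 + 31 + 31 + 30 = 153 days.
October 1–16, 1925: 16 days.
Total: 22 + 153 + 16 = 191 days.
191 mod 7 = 2, so 2 days before Friday is Wednesday.

Wednesday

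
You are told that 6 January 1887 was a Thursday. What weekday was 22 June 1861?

Saturday

Count forward from the earlier date (June 22, 1861) to the later (January 6, 1887):
Day-of-year of June 22, 1861: 173.
Day-of-year of January 6, 1887: 6.
1861 has 365 days, so 365 − 173 = 192 days remain in 1861.
Full years 1862–1886: 19 common + 6 leap = 19×365 + 6×366 = 9131 days.
Total: 192 + 9131 + 6 = 9329 days.
9329 mod 7 = 5, so 5 days before Thursday is Saturday.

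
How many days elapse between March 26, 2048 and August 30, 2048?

157

March 2048: 31 − 26 = 5 days remain.
Then April (30), May (31), June (30), July (31): 30 + 31 + 30 + 31 = 122 days.
August 1–30, 2048: 30 days.
Total: 5 + 122 + 30 = 157 days.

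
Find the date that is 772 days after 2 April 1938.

13 May 1940

Count 772 days after April 2, 1938:
Day-of-year of April 2, 1938: 92.
Day-of-year of May 13, 1940: 134.
1938 has 365 days, so 365 − 92 = 273 days remain in 1938.
Full years: 1939: 365. Sum = 365.
Total: 273 + 365 + 134 = 772 days.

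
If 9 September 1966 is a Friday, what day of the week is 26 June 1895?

Wednesday

Count forward from the earlier date (June 26, 1895) to the later (September 9, 1966):
From June 26, 1895 to June 26, 1966: 71 years, of which 17 contain a Feb 29 — 54×365 + 17×366 = 25932 days.
(1900 is not a leap year (divisible by 100 but not 400).)
June 1966: 30 − 26 = 4 days remain.
Then July (31), August (31): 31 + 31 = 62 days.
September 1–9, 1966: 9 days.
Residual: 75 days.
Total: 26007 days.
26007 mod 7 = 2, so 2 days before Friday is Wednesday.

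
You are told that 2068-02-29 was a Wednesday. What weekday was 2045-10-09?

Monday

Count forward from the earlier date (October 9, 2045) to the later (February 29, 2068):
Day-of-year of October 9, 2045: 282.
Day-of-year of February 29, 2068: 60.
2045 has 365 days, so 365 − 282 = 83 days remain in 2045.
Full years 2046–2067: 17 common + 5 leap = 17×365 + 5×366 = 8035 days.
Total: 83 + 8035 + 60 = 8178 days.
8178 mod 7 = 2, so 2 days before Wednesday is Monday.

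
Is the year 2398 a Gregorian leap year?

No

2398 is not a leap year.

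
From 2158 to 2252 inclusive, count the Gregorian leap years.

Years divisible by 4: 2160, 2164, …, 2252 — 24 in all.
Of these, 2200 is divisible by 100 but not 400, so not leap.
Leap years: 24 − 1 = 23.

23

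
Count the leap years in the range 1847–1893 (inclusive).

Years divisible by 4 in [1847, 1893]: 1848, 1852, 1856, 1860, 1864, 1868, 1872, 1876, 1880, 1884, 1888, 1892.
No century exceptions apply. Count: 12.

12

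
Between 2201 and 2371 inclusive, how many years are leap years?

Years divisible by 4: 2204, 2208, …, 2368 — 42 in all.
Of these, 2300 is divisible by 100 but not 400, so not leap.
Leap years: 42 − 1 = 41.

41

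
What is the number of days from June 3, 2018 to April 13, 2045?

Day-of-year of June 3, 2018: 154.
Day-of-year of April 13, 2045: 103.
2018 has 365 days, so 365 − 154 = 211 days remain in 2018.
Full years 2019–2044: 19 common + 7 leap = 19×365 + 7×366 = 9497 days.
Total: 211 + 9497 + 103 = 9811 days.

9811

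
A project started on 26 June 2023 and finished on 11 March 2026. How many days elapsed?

Day-of-year of June 26, 2023: 177.
Day-of-year of March 11, 2026: 70.
2023 has 365 days, so 365 − 177 = 188 days remain in 2023.
Full years: 2024: 366; 2025: 365. Sum = 731.
Total: 188 + 731 + 70 = 989 days.

989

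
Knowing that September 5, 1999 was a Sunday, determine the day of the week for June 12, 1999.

Count forward from the earlier date (June 12, 1999) to the later (September 5, 1999):
June 1999: 30 − 12 = 18 days remain.
Then July (31), August (31): 31 + 31 = 62 days.
September 1–5, 1999: 5 days.
Total: 18 + 62 + 5 = 85 days.
85 mod 7 = 1, so 1 day before Sunday is Saturday.

Saturday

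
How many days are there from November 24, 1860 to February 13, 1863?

Day-of-year of November 24, 1860: 329.
Day-of-year of February 13, 1863: 44.
1860 has 366 days, so 366 − 329 = 37 days remain in 1860.
Full years: 1861: 365; 1862: 365. Sum = 730.
Total: 37 + 730 + 44 = 811 days.

811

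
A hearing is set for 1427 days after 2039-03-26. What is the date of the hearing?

2043-02-20

Count 1427 days after March 26, 2039:
Day-of-year of March 26, 2039: 85.
Day-of-year of February 20, 2043: 51.
2039 has 365 days, so 365 − 85 = 280 days remain in 2039.
Full years: 2040: 366; 2041: 365; 2042: 365. Sum = 1096.
Total: 280 + 1096 + 51 = 1427 days.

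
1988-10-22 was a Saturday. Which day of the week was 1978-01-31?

Count forward from the earlier date (January 31, 1978) to the later (October 22, 1988):
From January 31, 1978 to January 31, 1988: 10 years, of which 2 contain a Feb 29 — 8×365 + 2×366 = 3652 days.
January 1988: 31 − 31 = 0 days remain.
Then February 1988 (29), March (31), April (30), May (31), June (30), July (31), August (31), September (30): 29 + 31 + 30 + 31 + 30 + 31 + 31 + 30 = 243 days.
October 1–22, 1988: 22 days.
Residual: 265 days.
Total: 3917 days.
3917 mod 7 = 4, so 4 days before Saturday is Tuesday.

Tuesday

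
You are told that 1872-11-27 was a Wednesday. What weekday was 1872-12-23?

Monday

November 1872: 30 − 27 = 3 days remain.
December 1–23, 1872: 23 days.
Total: 3 + 23 = 26 days.
26 mod 7 = 5, so 5 days after Wednesday is Monday.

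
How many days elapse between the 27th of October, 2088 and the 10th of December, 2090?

774

October 2088: 31 − 27 = 4 days remain.
Then 25 full months totalling 760 days.
December 1–10, 2090: 10 days.
Total: 4 + 760 + 10 = 774 days.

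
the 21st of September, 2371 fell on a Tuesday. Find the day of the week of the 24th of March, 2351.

Saturday

Count forward from the earlier date (March 24, 2351) to the later (September 21, 2371):
From March 24, 2351 to March 24, 2371: 20 years, of which 5 contain a Feb 29 — 15×365 + 5×366 = 7305 days.
March 2371: 31 − 24 = 7 days remain.
Then April (30), May (31), June (30), July (31), August (31): 30 + 31 + 30 + 31 + 31 = 153 days.
September 1–21, 2371: 21 days.
Residual: 181 days.
Total: 7486 days.
7486 mod 7 = 3, so 3 days before Tuesday is Saturday.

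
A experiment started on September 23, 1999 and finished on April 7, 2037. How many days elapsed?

13711

From September 23, 1999 to September 23, 2036: 37 years, of which 10 contain a Feb 29 — 27×365 + 10×366 = 13515 days.
(2000 is a leap year (divisible by 400).)
September 2036: 30 − 23 = 7 days remain.
Then October (31), November (30), December (31), January (31), February 2037 (28), March (31): 31 + 30 + 31 + 31 + 28 + 31 = 182 days.
April 1–7, 2037: 7 days.
Residual: 196 days.
Total: 13711 days.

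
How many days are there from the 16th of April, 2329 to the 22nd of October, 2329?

April 2329: 30 − 16 = 14 days remain.
Then May (31), June (30), July (31), August (31), September (30): 31 + 30 + 31 + 31 + 30 = 153 days.
October 1–22, 2329: 22 days.
Total: 14 + 153 + 22 = 189 days.

189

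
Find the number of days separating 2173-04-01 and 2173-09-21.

April 2173: 30 − 1 = 29 days remain.
Then May (31), June (30), July (31), August (31): 31 + 30 + 31 + 31 = 123 days.
September 1–21, 2173: 21 days.
Total: 29 + 123 + 21 = 173 days.

173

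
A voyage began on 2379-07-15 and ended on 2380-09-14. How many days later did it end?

Day-of-year of July 15, 2379: 196.
Day-of-year of September 14, 2380: 258.
2379 has 365 days, so 365 − 196 = 169 days remain in 2379.
Total: 169 + 258 = 427 days.

427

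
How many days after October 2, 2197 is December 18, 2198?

October 2197: 31 − 2 = 29 days remain.
Then 13 full months totalling 395 days.
December 1–18, 2198: 18 days.
Total: 29 + 395 + 18 = 442 days.

442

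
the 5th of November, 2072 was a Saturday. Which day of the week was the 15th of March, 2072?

Tuesday

Count forward from the earlier date (March 15, 2072) to the later (November 5, 2072):
March 2072: 31 − 15 = 16 days remain.
Then April (30), May (31), June (30), July (31), August (31), September (30), October (31): 30 + 31 + 30 + 31 + 31 + 30 + 31 = 214 days.
November 1–5, 2072: 5 days.
Total: 16 + 214 + 5 = 235 days.
235 mod 7 = 4, so 4 days before Saturday is Tuesday.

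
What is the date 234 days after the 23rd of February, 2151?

the 15th of October, 2151

Count 234 days after February 23, 2151:
February 2151: 28 − 23 = 5 days remain (2151 is not a leap year, so February has 28 days).
Then March (31), April (30), May (31), June (30), July (31), August (31), September (30): 31 + 30 + 31 + 30 + 31 + 31 + 30 = 214 days.
October 1–15, 2151: 15 days.
Total: 5 + 214 + 15 = 234 days.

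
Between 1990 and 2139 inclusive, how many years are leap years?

Years divisible by 4: 1992, 1996, …, 2136 — 37 in all.
Of these, 2100 is divisible by 100 but not 400, so not leap.
2000 is divisible by 400, so still leap.
Leap years: 37 − 1 = 36.

36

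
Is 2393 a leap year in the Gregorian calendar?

No

2393 is not a leap year.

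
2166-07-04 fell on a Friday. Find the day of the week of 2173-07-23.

Friday

Day-of-year of July 4, 2166: 185.
Day-of-year of July 23, 2173: 204.
2166 has 365 days, so 365 − 185 = 180 days remain in 2166.
Full years: 2167: 365; 2168: 366; 2169: 365; 2170: 365; 2171: 365; 2172: 366. Sum = 2192.
Total: 180 + 2192 + 204 = 2576 days.
2576 is a multiple of 7, so 2173-07-23 falls on the same weekday: Friday.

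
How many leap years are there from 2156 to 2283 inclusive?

31

Years divisible by 4: 2156, 2160, …, 2280 — 32 in all.
Of these, 2200 is divisible by 100 but not 400, so not leap.
Leap years: 32 − 1 = 31.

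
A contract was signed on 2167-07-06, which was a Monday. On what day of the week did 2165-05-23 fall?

Thursday

Count forward from the earlier date (May 23, 2165) to the later (July 6, 2167):
May 2165: 31 − 23 = 8 days remain.
Then 25 full months totalling 760 days.
July 1–6, 2167: 6 days.
Total: 8 + 760 + 6 = 774 days.
774 mod 7 = 4, so 4 days before Monday is Thursday.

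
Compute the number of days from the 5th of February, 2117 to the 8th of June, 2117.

123

February 2117: 28 − 5 = 23 days remain (2117 is not a leap year, so February has 28 days).
Then March (31), April (30), May (31): 31 + 30 + 31 = 92 days.
June 1–8, 2117: 8 days.
Total: 23 + 92 + 8 = 123 days.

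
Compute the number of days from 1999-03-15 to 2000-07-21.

Day-of-year of March 15, 1999: 74.
Day-of-year of July 21, 2000: 203.
1999 has 365 days, so 365 − 74 = 291 days remain in 1999.
Total: 291 + 203 = 494 days.

494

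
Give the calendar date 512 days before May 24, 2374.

December 28, 2372

Count 512 days before May 24, 2374:
December 2372: 31 − 28 = 3 days remain.
Then 16 full months totalling 485 days.
May 1–24, 2374: 24 days.
Total: 3 + 485 + 24 = 512 days.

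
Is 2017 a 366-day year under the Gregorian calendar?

2017 is not a leap year.

No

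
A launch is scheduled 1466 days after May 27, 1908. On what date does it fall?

June 1, 1912

Count 1466 days after May 27, 1908:
Day-of-year of May 27, 1908: 148.
Day-of-year of June 1, 1912: 153.
1908 has 366 days, so 366 − 148 = 218 days remain in 1908.
Full years: 1909: 365; 1910: 365; 1911: 365. Sum = 1095.
Total: 218 + 1095 + 153 = 1466 days.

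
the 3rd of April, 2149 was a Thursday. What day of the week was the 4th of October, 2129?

Tuesday

Count forward from the earlier date (October 4, 2129) to the later (April 3, 2149):
From October 4, 2129 to October 4, 2148: 19 years, of which 5 contain a Feb 29 — 14×365 + 5×366 = 6940 days.
October 2148: 31 − 4 = 27 days remain.
Then November (30), December (31), January (31), February 2149 (28), March (31): 30 + 31 + 31 + 28 + 31 = 151 days.
April 1–3, 2149: 3 days.
Residual: 181 days.
Total: 7121 days.
7121 mod 7 = 2, so 2 days before Thursday is Tuesday.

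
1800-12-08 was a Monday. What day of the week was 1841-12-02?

Day-of-year of December 8, 1800: 342.
Day-of-year of December 2, 1841: 336.
1800 has 365 days, so 365 − 342 = 23 days remain in 1800.
Full years 1801–1840: 30 common + 10 leap = 30×365 + 10×366 = 14610 days.
Total: 23 + 14610 + 336 = 14969 days.
14969 mod 7 = 3, so 3 days after Monday is Thursday.

Thursday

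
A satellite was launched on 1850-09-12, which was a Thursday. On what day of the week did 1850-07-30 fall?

Count forward from the earlier date (July 30, 1850) to the later (September 12, 1850):
July 1850: 31 − 30 = 1 day remains.
Then August (31): 31 days.
September 1–12, 1850: 12 days.
Total: 1 + 31 + 12 = 44 days.
44 mod 7 = 2, so 2 days before Thursday is Tuesday.

Tuesday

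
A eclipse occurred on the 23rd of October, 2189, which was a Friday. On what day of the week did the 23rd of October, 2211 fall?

Day-of-year of October 23, 2189: 296.
Day-of-year of October 23, 2211: 296.
2189 has 365 days, so 365 − 296 = 69 days remain in 2189.
Full years 2190–2210: 17 common + 4 leap = 17×365 + 4×366 = 7669 days.
Total: 69 + 7669 + 296 = 8034 days.
8034 mod 7 = 5, so 5 days after Friday is Wednesday.

Wednesday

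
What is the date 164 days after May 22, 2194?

November 2, 2194

Count 164 days after May 22, 2194:
May 2194: 31 − 22 = 9 days remain.
Then June (30), July (31), August (31), September (30), October (31): 30 + 31 + 31 + 30 + 31 = 153 days.
November 1–2, 2194: 2 days.
Total: 9 + 153 + 2 = 164 days.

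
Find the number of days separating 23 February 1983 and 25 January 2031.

Day-of-year of February 23, 1983: 54.
Day-of-year of January 25, 2031: 25.
1983 has 365 days, so 365 − 54 = 311 days remain in 1983.
Full years 1984–2030: 35 common + 12 leap = 35×365 + 12×366 = 17167 days.
Total: 311 + 17167 + 25 = 17503 days.

17503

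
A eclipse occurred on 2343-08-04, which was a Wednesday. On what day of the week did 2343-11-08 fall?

Monday

August 2343: 31 − 4 = 27 days remain.
Then September (30), October (31): 30 + 31 = 61 days.
November 1–8, 2343: 8 days.
Total: 27 + 61 + 8 = 96 days.
96 mod 7 = 5, so 5 days after Wednesday is Monday.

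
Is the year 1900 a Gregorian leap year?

1900 is not a leap year (divisible by 100 but not 400).

No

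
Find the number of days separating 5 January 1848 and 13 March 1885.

Day-of-year of January 5, 1848: 5.
Day-of-year of March 13, 1885: 72.
1848 has 366 days, so 366 − 5 = 361 days remain in 1848.
Full years 1849–1884: 27 common + 9 leap = 27×365 + 9×366 = 13149 days.
Total: 361 + 13149 + 72 = 13582 days.

13582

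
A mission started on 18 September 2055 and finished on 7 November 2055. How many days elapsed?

50

September 2055: 30 − 18 = 12 days remain.
Then October (31): 31 days.
November 1–7, 2055: 7 days.
Total: 12 + 31 + 7 = 50 days.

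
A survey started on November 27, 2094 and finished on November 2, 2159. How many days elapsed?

From November 27, 2094 to November 27, 2158: 64 years, of which 15 contain a Feb 29 — 49×365 + 15×366 = 23375 days.
(2100 is not a leap year (divisible by 100 but not 400).)
November 2158: 30 − 27 = 3 days remain.
Then 11 full months totalling 335 days.
November 1–2, 2159: 2 days.
Residual: 340 days.
Total: 23715 days.

23715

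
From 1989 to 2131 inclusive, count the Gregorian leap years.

Years divisible by 4: 1992, 1996, …, 2128 — 35 in all.
Of these, 2100 is divisible by 100 but not 400, so not leap.
2000 is divisible by 400, so still leap.
Leap years: 35 − 1 = 34.

34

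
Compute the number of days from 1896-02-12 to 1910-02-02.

5103

Day-of-year of February 12, 1896: 43.
Day-of-year of February 2, 1910: 33.
1896 has 366 days, so 366 − 43 = 323 days remain in 1896.
Full years 1897–1909: 11 common + 2 leap = 11×365 + 2×366 = 4747 days.
Total: 323 + 4747 + 33 = 5103 days.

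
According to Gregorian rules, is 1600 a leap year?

Yes

1600 is a leap year (divisible by 400).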